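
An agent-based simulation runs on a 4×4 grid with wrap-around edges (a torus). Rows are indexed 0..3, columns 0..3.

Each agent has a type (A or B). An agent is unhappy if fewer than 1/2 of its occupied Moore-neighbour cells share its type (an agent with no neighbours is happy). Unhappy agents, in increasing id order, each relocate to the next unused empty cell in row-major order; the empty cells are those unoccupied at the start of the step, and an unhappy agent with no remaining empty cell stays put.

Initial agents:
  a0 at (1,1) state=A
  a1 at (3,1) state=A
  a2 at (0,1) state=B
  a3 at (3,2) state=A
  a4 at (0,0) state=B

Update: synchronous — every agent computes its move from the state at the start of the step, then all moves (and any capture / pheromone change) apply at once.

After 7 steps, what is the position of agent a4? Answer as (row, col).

(1, 0)

t=1: a0@(0,2):A a1@(0,3):A a2@(1,0):B a3@(3,2):A a4@(1,2):B
t=2: a0@(0,2):A a1@(0,3):A a2@(0,0):B a3@(3,2):A a4@(0,1):B
t=3: a0@(0,2):A a1@(0,3):A a2@(0,0):B a3@(3,2):A a4@(1,0):B
t=4: (unchanged — steady state)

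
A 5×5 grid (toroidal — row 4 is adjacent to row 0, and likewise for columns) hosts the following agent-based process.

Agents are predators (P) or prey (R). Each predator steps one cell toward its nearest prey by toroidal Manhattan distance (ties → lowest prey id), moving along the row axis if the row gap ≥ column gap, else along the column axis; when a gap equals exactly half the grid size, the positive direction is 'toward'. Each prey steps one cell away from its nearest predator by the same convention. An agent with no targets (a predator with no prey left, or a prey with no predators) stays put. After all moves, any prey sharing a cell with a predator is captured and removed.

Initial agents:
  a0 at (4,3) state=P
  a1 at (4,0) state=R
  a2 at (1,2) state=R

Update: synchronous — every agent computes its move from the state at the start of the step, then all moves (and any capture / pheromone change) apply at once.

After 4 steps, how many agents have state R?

t=1: a0@(4,4):P a1@(4,1):R a2@(2,2):R
t=2: a0@(4,0):P a1@(4,2):R a2@(1,2):R
t=3: a0@(4,1):P a1@(4,3):R a2@(2,2):R
t=4: a0@(4,2):P a1@(4,4):R a2@(1,2):R

2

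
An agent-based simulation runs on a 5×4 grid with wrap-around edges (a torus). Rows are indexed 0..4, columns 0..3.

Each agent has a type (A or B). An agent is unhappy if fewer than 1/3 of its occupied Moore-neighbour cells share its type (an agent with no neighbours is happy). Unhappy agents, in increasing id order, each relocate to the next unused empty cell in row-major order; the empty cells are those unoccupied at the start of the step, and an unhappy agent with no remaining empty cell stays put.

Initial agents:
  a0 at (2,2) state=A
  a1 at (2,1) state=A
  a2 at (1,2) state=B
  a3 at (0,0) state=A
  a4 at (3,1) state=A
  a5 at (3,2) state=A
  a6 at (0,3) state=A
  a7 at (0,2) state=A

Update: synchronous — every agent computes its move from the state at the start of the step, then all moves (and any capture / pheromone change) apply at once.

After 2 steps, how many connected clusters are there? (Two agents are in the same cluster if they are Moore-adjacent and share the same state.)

t=1: a0@(2,2):A a1@(2,1):A a2@(0,1):B a3@(0,0):A a4@(3,1):A a5@(3,2):A a6@(0,3):A a7@(0,2):A
t=2: a0@(2,2):A a1@(2,1):A a2@(1,0):B a3@(0,0):A a4@(3,1):A a5@(3,2):A a6@(0,3):A a7@(0,2):A

3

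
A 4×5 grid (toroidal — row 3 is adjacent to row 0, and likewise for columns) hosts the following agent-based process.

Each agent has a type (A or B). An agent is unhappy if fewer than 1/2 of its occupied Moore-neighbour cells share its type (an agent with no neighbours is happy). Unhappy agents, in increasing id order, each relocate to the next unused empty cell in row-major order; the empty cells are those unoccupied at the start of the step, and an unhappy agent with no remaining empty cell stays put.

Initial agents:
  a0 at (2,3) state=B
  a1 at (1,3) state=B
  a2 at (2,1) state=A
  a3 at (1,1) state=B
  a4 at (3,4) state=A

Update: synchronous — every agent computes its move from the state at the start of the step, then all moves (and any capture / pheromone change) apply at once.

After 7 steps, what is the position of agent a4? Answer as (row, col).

t=1: a0@(2,3):B a1@(1,3):B a2@(0,0):A a3@(0,1):B a4@(0,2):A
t=2: a0@(2,3):B a1@(1,3):B a2@(0,3):A a3@(0,4):B a4@(1,0):A
t=3: a0@(2,3):B a1@(1,3):B a2@(0,0):A a3@(0,1):B a4@(0,2):A
t=4: a0@(2,3):B a1@(1,3):B a2@(0,3):A a3@(0,4):B a4@(1,0):A
t=5: a0@(2,3):B a1@(1,3):B a2@(0,0):A a3@(0,1):B a4@(0,2):A
t=6: a0@(2,3):B a1@(1,3):B a2@(0,3):A a3@(0,4):B a4@(1,0):A
t=7: a0@(2,3):B a1@(1,3):B a2@(0,0):A a3@(0,1):B a4@(0,2):A

(0, 2)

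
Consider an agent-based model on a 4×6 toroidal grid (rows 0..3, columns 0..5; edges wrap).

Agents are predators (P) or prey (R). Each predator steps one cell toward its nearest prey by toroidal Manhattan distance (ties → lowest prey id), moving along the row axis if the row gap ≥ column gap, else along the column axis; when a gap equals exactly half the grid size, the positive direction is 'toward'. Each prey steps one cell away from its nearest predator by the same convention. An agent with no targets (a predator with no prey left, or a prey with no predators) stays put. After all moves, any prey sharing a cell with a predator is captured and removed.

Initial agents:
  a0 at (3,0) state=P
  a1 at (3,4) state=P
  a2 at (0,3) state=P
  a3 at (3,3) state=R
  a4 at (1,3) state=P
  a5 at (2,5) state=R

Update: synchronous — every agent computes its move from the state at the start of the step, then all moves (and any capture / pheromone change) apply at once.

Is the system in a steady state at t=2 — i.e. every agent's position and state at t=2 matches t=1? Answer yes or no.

t=1: a0@(2,0):P a1@(3,3):P a2@(3,3):P a3@(3,2):R a4@(2,3):P a5@(1,5):R
t=2: a0@(1,0):P a1@(3,2):P a2@(3,2):P a3@(3,1):R a4@(3,3):P a5@(0,5):R

no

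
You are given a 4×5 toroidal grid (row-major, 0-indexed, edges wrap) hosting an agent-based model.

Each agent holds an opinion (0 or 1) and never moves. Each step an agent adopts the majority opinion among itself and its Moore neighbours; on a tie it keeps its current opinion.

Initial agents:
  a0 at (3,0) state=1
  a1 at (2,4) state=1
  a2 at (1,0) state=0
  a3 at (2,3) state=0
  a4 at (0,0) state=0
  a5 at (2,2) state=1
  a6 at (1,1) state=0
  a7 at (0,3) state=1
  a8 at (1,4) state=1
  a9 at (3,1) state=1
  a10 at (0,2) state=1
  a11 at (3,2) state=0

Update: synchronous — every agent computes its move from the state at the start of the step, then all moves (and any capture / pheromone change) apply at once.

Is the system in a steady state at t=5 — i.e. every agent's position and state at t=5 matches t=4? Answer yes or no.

t=1: a0@(3,0):1 a1@(2,4):1 a2@(1,0):0 a3@(2,3):1 a4@(0,0):0 a5@(2,2):0 a6@(1,1):0 a7@(0,3):1 a8@(1,4):1 a9@(3,1):1 a10@(0,2):1 a11@(3,2):1
t=2: a0@(3,0):1 a1@(2,4):1 a2@(1,0):0 a3@(2,3):1 a4@(0,0):0 a5@(2,2):1 a6@(1,1):0 a7@(0,3):1 a8@(1,4):1 a9@(3,1):1 a10@(0,2):1 a11@(3,2):1
t=3: (unchanged — steady state)

yes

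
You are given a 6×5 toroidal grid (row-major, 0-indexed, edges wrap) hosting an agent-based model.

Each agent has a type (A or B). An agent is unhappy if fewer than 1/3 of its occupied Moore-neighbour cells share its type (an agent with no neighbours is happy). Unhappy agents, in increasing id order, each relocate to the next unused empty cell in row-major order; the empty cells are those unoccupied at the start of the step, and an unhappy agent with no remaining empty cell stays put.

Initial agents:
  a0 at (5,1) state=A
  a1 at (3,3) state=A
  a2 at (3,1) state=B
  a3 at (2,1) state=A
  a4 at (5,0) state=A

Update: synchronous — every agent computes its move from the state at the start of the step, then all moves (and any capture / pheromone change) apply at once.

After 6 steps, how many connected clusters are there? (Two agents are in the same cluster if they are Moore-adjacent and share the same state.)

t=1: a0@(5,1):A a1@(3,3):A a2@(0,0):B a3@(0,1):A a4@(5,0):A
t=2: a0@(5,1):A a1@(3,3):A a2@(0,2):B a3@(0,1):A a4@(5,0):A
t=3: a0@(5,1):A a1@(3,3):A a2@(0,0):B a3@(0,1):A a4@(5,0):A
t=4: a0@(5,1):A a1@(3,3):A a2@(0,2):B a3@(0,1):A a4@(5,0):A
t=5: a0@(5,1):A a1@(3,3):A a2@(0,0):B a3@(0,1):A a4@(5,0):A
t=6: a0@(5,1):A a1@(3,3):A a2@(0,2):B a3@(0,1):A a4@(5,0):A

3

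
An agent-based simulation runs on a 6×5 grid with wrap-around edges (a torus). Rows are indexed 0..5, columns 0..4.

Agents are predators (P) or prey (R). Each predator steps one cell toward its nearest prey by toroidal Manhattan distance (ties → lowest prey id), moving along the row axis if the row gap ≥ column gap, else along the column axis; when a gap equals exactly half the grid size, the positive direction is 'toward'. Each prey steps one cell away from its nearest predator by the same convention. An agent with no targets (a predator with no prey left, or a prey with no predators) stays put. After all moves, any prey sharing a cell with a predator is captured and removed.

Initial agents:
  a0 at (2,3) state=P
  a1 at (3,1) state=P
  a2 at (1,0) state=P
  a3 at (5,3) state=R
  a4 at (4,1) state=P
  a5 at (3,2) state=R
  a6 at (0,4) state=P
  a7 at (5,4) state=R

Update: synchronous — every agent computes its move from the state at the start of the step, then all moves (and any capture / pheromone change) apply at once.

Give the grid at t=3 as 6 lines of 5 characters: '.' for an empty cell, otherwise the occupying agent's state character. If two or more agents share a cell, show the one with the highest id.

t=1: a0@(3,3):P a1@(3,2):P a2@(0,0):P a3@(4,3):R a4@(3,1):P a6@(5,4):P a7@(4,4):R
t=2: a0@(4,3):P a1@(4,2):P a2@(5,0):P a3@(5,3):R a4@(3,2):P a6@(4,4):P a7@(3,4):R
t=3: a0@(5,3):P a1@(5,2):P a2@(5,4):P a3@(0,3):R a4@(3,3):P a6@(3,4):P a7@(2,4):R

...R.
.....
....R
...PP
.....
..PPP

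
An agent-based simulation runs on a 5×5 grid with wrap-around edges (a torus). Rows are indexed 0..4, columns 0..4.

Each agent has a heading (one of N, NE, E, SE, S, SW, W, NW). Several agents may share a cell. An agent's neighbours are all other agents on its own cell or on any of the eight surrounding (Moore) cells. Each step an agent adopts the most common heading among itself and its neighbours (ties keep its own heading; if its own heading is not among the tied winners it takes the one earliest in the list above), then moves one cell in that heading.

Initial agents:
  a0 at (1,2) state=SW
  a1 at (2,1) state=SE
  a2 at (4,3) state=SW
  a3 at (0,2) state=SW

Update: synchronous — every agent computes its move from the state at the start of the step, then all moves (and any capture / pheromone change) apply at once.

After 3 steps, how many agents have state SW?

3

t=1: a0@(2,1):SW a1@(3,2):SE a2@(0,2):SW a3@(1,1):SW
t=2: a0@(3,0):SW a1@(4,3):SE a2@(1,1):SW a3@(2,0):SW
t=3: a0@(4,4):SW a1@(0,4):SE a2@(2,0):SW a3@(3,4):SW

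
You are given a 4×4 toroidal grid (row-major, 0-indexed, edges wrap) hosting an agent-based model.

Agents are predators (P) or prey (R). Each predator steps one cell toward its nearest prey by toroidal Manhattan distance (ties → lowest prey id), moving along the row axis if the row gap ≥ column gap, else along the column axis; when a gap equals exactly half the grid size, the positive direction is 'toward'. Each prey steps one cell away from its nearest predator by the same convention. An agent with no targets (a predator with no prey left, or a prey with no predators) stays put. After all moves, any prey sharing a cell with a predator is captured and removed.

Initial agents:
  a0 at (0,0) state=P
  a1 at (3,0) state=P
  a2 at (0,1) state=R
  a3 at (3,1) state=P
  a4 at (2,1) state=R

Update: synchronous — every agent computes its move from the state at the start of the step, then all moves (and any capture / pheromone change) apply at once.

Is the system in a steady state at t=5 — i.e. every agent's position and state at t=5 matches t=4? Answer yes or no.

no

t=1: a0@(0,1):P a1@(0,0):P a2@(0,2):R a3@(0,1):P a4@(1,1):R
t=2: a0@(0,2):P a1@(0,1):P a2@(0,3):R a3@(0,2):P a4@(2,1):R
t=3: a0@(0,3):P a1@(0,2):P a2@(0,0):R a3@(0,3):P a4@(1,1):R
t=4: a0@(0,0):P a1@(0,3):P a2@(0,1):R a3@(0,0):P a4@(2,1):R
t=5: a0@(0,1):P a1@(0,0):P a2@(0,2):R a3@(0,1):P a4@(1,1):R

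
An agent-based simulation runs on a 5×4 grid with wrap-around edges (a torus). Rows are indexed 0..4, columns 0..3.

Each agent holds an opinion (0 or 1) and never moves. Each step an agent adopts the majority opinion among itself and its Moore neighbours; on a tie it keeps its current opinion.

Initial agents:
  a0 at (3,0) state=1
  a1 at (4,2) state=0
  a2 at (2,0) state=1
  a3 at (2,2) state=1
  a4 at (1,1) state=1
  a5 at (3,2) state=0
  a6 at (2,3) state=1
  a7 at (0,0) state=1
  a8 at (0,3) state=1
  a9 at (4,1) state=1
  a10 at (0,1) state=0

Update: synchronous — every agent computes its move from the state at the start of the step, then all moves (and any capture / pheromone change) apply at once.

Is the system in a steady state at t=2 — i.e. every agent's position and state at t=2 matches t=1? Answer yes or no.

no

t=1: a0@(3,0):1 a1@(4,2):0 a2@(2,0):1 a3@(2,2):1 a4@(1,1):1 a5@(3,2):1 a6@(2,3):1 a7@(0,0):1 a8@(0,3):1 a9@(4,1):1 a10@(0,1):1
t=2: a0@(3,0):1 a1@(4,2):1 a2@(2,0):1 a3@(2,2):1 a4@(1,1):1 a5@(3,2):1 a6@(2,3):1 a7@(0,0):1 a8@(0,3):1 a9@(4,1):1 a10@(0,1):1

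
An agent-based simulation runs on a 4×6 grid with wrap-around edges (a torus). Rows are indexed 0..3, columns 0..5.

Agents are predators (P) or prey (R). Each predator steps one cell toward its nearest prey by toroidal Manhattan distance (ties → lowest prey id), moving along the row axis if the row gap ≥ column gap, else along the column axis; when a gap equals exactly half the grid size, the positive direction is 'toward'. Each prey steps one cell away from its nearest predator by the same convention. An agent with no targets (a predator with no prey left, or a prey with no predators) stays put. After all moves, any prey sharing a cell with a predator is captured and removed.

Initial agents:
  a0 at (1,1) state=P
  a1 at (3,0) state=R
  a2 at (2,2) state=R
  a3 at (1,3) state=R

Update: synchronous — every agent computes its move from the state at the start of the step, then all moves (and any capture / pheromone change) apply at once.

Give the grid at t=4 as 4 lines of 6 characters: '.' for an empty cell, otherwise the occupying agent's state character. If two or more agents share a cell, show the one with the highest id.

t=1: a0@(2,1):P a1@(2,0):R a2@(3,2):R a3@(1,4):R
t=2: a0@(2,0):P a1@(2,5):R a2@(0,2):R a3@(1,3):R
t=3: a0@(2,5):P a1@(2,4):R a2@(3,2):R a3@(1,2):R
t=4: a0@(2,4):P a1@(2,3):R a2@(3,1):R a3@(1,1):R

......
.R....
...RP.
.R....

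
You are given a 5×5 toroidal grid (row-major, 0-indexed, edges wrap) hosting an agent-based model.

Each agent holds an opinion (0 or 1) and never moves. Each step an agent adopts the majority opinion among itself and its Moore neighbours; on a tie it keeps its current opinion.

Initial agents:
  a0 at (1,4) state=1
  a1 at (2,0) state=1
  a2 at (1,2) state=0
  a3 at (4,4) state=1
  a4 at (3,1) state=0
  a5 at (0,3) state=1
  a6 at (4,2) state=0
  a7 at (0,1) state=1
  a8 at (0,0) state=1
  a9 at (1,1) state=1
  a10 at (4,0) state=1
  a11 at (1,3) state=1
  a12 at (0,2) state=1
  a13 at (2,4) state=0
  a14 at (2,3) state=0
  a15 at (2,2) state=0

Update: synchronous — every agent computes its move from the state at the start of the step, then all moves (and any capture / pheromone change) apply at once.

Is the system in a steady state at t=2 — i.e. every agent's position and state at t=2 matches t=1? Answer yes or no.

t=1: a0@(1,4):1 a1@(2,0):1 a2@(1,2):1 a3@(4,4):1 a4@(3,1):0 a5@(0,3):1 a6@(4,2):1 a7@(0,1):1 a8@(0,0):1 a9@(1,1):1 a10@(4,0):1 a11@(1,3):1 a12@(0,2):1 a13@(2,4):1 a14@(2,3):0 a15@(2,2):0
t=2: a0@(1,4):1 a1@(2,0):1 a2@(1,2):1 a3@(4,4):1 a4@(3,1):1 a5@(0,3):1 a6@(4,2):1 a7@(0,1):1 a8@(0,0):1 a9@(1,1):1 a10@(4,0):1 a11@(1,3):1 a12@(0,2):1 a13@(2,4):1 a14@(2,3):1 a15@(2,2):0

no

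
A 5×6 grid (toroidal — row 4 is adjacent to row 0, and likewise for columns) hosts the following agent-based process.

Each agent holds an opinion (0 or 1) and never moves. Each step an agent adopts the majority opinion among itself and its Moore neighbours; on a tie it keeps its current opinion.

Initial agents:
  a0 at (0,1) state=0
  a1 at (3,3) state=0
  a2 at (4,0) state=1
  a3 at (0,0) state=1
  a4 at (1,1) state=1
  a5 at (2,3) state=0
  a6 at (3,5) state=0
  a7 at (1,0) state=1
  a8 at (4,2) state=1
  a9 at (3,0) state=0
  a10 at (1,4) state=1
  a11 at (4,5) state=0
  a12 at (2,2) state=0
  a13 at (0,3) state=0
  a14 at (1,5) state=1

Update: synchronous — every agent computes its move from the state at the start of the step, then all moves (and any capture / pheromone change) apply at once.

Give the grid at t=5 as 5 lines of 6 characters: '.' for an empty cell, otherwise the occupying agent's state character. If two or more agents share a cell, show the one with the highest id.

t=1: a0@(0,1):1 a1@(3,3):0 a2@(4,0):0 a3@(0,0):1 a4@(1,1):1 a5@(2,3):0 a6@(3,5):0 a7@(1,0):1 a8@(4,2):0 a9@(3,0):0 a10@(1,4):1 a11@(4,5):0 a12@(2,2):0 a13@(0,3):1 a14@(1,5):1
t=2: (unchanged — steady state)

11.1..
11..11
..00..
0..0.0
0.0..0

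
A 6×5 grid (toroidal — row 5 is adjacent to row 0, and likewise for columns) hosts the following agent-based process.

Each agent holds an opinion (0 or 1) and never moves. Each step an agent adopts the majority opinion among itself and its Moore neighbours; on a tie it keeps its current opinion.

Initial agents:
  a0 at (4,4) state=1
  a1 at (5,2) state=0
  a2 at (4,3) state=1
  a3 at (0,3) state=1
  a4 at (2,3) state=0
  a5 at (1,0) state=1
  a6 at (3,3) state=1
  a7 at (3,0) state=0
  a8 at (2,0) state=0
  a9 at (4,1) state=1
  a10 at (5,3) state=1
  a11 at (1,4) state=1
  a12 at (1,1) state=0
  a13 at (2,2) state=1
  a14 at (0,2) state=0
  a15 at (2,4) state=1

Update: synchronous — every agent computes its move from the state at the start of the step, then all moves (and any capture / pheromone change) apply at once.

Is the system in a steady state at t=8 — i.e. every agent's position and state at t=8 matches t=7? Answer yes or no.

t=1: a0@(4,4):1 a1@(5,2):1 a2@(4,3):1 a3@(0,3):1 a4@(2,3):1 a5@(1,0):1 a6@(3,3):1 a7@(3,0):1 a8@(2,0):0 a9@(4,1):0 a10@(5,3):1 a11@(1,4):1 a12@(1,1):0 a13@(2,2):1 a14@(0,2):0 a15@(2,4):1
t=2: a0@(4,4):1 a1@(5,2):1 a2@(4,3):1 a3@(0,3):1 a4@(2,3):1 a5@(1,0):1 a6@(3,3):1 a7@(3,0):1 a8@(2,0):1 a9@(4,1):1 a10@(5,3):1 a11@(1,4):1 a12@(1,1):0 a13@(2,2):1 a14@(0,2):1 a15@(2,4):1
t=3: a0@(4,4):1 a1@(5,2):1 a2@(4,3):1 a3@(0,3):1 a4@(2,3):1 a5@(1,0):1 a6@(3,3):1 a7@(3,0):1 a8@(2,0):1 a9@(4,1):1 a10@(5,3):1 a11@(1,4):1 a12@(1,1):1 a13@(2,2):1 a14@(0,2):1 a15@(2,4):1
t=4: (unchanged — steady state)

yes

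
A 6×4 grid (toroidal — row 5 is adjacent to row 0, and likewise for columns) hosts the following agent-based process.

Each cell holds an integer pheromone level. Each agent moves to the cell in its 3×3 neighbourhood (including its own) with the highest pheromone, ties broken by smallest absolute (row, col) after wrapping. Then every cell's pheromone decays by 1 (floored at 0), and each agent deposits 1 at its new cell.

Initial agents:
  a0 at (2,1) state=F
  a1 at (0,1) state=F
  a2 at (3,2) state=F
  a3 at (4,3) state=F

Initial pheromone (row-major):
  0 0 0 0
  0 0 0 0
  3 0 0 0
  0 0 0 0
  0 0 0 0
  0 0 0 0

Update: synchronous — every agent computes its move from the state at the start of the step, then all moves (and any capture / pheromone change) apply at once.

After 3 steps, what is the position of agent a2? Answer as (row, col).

(2, 0)

t=1: a0@(2,0) a1@(0,0) a2@(2,1) a3@(3,0) | pheromone: 1 0 0 0 / 0 0 0 0 / 3 1 0 0 / 1 0 0 0 / 0 0 0 0 / 0 0 0 0
t=2: a0@(2,0) a1@(0,0) a2@(2,0) a3@(2,0) | pheromone: 1 0 0 0 / 0 0 0 0 / 5 0 0 0 / 0 0 0 0 / 0 0 0 0 / 0 0 0 0
t=3: a0@(2,0) a1@(0,0) a2@(2,0) a3@(2,0) | pheromone: 1 0 0 0 / 0 0 0 0 / 7 0 0 0 / 0 0 0 0 / 0 0 0 0 / 0 0 0 0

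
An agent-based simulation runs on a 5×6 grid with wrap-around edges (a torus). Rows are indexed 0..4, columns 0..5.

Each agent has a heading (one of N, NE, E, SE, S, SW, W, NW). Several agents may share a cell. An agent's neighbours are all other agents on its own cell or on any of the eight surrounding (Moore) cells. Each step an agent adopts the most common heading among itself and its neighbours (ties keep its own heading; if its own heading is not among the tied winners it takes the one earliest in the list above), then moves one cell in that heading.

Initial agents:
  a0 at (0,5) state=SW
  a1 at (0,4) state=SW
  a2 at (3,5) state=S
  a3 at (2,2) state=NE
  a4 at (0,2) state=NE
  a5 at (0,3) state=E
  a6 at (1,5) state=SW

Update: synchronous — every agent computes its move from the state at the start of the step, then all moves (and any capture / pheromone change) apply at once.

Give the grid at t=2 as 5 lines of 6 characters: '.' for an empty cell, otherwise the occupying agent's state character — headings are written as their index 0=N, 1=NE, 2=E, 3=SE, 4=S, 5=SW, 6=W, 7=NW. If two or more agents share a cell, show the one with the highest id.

.....4
......
..55..
...51.
.....1

t=1: a0@(1,4):SW a1@(1,3):SW a2@(4,5):S a3@(1,3):NE a4@(4,3):NE a5@(0,4):E a6@(2,4):SW
t=2: a0@(2,3):SW a1@(2,2):SW a2@(0,5):S a3@(2,2):SW a4@(3,4):NE a5@(4,5):NE a6@(3,3):SW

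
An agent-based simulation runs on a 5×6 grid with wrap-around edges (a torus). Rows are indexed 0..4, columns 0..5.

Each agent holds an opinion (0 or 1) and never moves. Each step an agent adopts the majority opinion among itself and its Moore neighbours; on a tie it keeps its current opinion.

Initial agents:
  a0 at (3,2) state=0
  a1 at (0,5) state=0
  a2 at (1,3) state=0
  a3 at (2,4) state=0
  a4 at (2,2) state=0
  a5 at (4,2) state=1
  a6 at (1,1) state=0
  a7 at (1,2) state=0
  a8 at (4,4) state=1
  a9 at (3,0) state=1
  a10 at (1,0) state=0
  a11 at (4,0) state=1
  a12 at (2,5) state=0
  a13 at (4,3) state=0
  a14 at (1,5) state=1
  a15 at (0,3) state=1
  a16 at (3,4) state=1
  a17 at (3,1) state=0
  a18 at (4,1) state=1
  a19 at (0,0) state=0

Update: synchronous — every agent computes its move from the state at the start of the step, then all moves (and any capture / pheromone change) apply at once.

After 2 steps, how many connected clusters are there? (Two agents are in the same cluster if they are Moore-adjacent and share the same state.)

t=1: a0@(3,2):0 a1@(0,5):0 a2@(1,3):0 a3@(2,4):0 a4@(2,2):0 a5@(4,2):1 a6@(1,1):0 a7@(1,2):0 a8@(4,4):1 a9@(3,0):1 a10@(1,0):0 a11@(4,0):1 a12@(2,5):0 a13@(4,3):1 a14@(1,5):0 a15@(0,3):1 a16@(3,4):0 a17@(3,1):1 a18@(4,1):1 a19@(0,0):0
t=2: a0@(3,2):1 a1@(0,5):0 a2@(1,3):0 a3@(2,4):0 a4@(2,2):0 a5@(4,2):1 a6@(1,1):0 a7@(1,2):0 a8@(4,4):1 a9@(3,0):1 a10@(1,0):0 a11@(4,0):1 a12@(2,5):0 a13@(4,3):1 a14@(1,5):0 a15@(0,3):1 a16@(3,4):0 a17@(3,1):1 a18@(4,1):1 a19@(0,0):0

2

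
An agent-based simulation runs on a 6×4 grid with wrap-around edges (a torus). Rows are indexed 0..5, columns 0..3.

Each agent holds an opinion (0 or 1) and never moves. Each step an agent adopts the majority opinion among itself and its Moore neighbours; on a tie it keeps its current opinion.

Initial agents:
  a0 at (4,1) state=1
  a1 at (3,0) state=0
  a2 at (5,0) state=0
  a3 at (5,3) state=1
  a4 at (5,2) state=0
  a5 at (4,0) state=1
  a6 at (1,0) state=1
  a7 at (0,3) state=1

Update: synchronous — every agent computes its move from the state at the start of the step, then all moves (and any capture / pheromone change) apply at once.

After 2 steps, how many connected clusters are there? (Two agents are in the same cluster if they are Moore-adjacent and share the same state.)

1

t=1: a0@(4,1):0 a1@(3,0):1 a2@(5,0):1 a3@(5,3):1 a4@(5,2):1 a5@(4,0):1 a6@(1,0):1 a7@(0,3):1
t=2: a0@(4,1):1 a1@(3,0):1 a2@(5,0):1 a3@(5,3):1 a4@(5,2):1 a5@(4,0):1 a6@(1,0):1 a7@(0,3):1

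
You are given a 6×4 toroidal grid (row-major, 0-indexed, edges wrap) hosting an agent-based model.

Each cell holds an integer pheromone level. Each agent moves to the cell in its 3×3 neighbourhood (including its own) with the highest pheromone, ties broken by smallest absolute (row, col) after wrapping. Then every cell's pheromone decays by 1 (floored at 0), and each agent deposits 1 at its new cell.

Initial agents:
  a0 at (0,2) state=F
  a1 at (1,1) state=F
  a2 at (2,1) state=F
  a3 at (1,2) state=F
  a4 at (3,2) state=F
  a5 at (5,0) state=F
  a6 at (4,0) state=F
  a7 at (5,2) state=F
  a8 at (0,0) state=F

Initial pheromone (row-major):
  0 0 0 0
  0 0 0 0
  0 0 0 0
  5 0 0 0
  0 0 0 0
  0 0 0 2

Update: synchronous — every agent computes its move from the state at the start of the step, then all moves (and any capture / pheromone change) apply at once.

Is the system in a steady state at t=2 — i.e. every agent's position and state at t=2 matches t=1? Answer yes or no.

no

t=1: a0@(5,3) a1@(0,0) a2@(3,0) a3@(0,1) a4@(2,1) a5@(5,3) a6@(3,0) a7@(5,3) a8@(5,3) | pheromone: 1 1 0 0 / 0 0 0 0 / 0 1 0 0 / 6 0 0 0 / 0 0 0 0 / 0 0 0 5
t=2: a0@(5,3) a1@(5,3) a2@(3,0) a3@(0,0) a4@(3,0) a5@(5,3) a6@(3,0) a7@(5,3) a8@(5,3) | pheromone: 1 0 0 0 / 0 0 0 0 / 0 0 0 0 / 8 0 0 0 / 0 0 0 0 / 0 0 0 9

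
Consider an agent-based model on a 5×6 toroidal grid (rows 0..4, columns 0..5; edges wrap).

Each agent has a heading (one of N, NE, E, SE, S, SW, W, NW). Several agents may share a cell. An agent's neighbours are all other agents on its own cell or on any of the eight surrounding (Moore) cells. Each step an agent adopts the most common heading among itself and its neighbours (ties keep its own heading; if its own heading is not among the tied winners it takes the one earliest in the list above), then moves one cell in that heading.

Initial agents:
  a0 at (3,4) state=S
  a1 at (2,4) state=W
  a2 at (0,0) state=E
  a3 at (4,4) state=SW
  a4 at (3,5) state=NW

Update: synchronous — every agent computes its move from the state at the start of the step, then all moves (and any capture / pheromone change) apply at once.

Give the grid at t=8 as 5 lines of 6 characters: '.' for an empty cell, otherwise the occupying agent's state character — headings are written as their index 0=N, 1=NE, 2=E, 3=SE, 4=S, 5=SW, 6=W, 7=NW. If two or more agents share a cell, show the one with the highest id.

..27..
....4.
..5...
......
......

t=1: a0@(4,4):S a1@(2,3):W a2@(0,1):E a3@(0,3):SW a4@(2,4):NW
t=2: a0@(0,4):S a1@(2,2):W a2@(0,2):E a3@(1,2):SW a4@(1,3):NW
t=3: a0@(1,4):S a1@(2,1):W a2@(0,3):E a3@(2,1):SW a4@(0,2):NW
t=4: a0@(2,4):S a1@(2,0):W a2@(0,4):E a3@(3,0):SW a4@(4,1):NW
t=5: a0@(3,4):S a1@(2,5):W a2@(0,5):E a3@(4,5):SW a4@(3,0):NW
t=6: a0@(4,4):S a1@(2,4):W a2@(0,0):E a3@(0,4):SW a4@(2,5):NW
t=7: a0@(0,4):S a1@(2,3):W a2@(0,1):E a3@(1,3):SW a4@(1,4):NW
t=8: a0@(1,4):S a1@(2,2):W a2@(0,2):E a3@(2,2):SW a4@(0,3):NW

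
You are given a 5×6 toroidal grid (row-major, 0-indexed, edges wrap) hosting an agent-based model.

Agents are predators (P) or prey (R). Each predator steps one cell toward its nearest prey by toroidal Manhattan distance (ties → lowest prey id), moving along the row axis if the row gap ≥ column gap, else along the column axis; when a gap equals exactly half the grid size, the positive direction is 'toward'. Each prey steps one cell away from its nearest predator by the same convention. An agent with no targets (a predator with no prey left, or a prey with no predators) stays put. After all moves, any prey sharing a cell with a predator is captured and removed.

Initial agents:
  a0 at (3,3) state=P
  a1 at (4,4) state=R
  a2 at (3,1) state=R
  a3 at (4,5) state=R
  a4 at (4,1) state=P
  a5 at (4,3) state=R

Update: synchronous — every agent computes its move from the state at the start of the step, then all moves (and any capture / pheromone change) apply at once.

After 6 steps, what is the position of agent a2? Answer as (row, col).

(4, 3)

t=1: a0@(4,3):P a1@(0,4):R a2@(2,1):R a3@(4,4):R a4@(3,1):P a5@(0,3):R
t=2: a0@(4,4):P a1@(1,4):R a2@(1,1):R a3@(4,5):R a4@(2,1):P a5@(1,3):R
t=3: a0@(4,5):P a1@(2,4):R a2@(0,1):R a3@(4,0):R a4@(1,1):P a5@(2,3):R
t=4: a0@(4,0):P a1@(1,4):R a2@(4,1):R a3@(4,1):R a4@(0,1):P a5@(2,4):R
t=5: a0@(4,1):P a1@(2,4):R a2@(4,2):R a3@(4,2):R a4@(4,1):P a5@(1,4):R
t=6: a0@(4,2):P a1@(2,3):R a2@(4,3):R a3@(4,3):R a4@(4,2):P a5@(1,3):R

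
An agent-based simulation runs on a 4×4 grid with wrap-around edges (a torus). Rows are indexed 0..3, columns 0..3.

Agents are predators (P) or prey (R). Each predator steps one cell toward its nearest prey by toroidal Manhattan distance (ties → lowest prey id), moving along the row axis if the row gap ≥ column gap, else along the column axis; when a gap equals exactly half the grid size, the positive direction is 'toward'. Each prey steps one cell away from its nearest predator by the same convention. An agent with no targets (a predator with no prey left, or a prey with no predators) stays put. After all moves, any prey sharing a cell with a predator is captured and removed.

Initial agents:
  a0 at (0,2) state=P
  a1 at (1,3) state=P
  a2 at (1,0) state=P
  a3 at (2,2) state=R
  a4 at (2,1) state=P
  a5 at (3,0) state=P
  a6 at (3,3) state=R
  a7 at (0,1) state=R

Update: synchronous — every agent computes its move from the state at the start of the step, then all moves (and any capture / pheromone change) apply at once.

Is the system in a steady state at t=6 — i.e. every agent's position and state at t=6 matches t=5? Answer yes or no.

t=1: a0@(0,1):P a1@(2,3):P a2@(0,0):P a4@(2,2):P a5@(3,3):P a6@(3,2):R
t=2: a0@(3,1):P a1@(3,3):P a2@(0,1):P a4@(3,2):P a5@(3,2):P a6@(0,2):R
t=3: a0@(0,1):P a1@(0,3):P a2@(0,2):P a4@(0,2):P a5@(0,2):P
t=4: (unchanged — steady state)

yes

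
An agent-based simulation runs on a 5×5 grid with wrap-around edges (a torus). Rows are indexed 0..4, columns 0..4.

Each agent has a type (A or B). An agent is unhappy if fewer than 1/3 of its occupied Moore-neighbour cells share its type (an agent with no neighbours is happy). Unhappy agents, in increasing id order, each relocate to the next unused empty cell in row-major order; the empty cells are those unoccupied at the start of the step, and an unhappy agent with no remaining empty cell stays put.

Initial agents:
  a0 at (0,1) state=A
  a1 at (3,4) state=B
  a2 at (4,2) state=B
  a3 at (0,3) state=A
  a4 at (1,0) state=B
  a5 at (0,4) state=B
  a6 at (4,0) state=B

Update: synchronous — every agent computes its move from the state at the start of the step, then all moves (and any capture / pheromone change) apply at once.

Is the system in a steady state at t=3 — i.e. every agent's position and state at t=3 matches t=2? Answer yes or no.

t=1: a0@(0,0):A a1@(3,4):B a2@(0,2):B a3@(1,1):A a4@(1,0):B a5@(0,4):B a6@(4,0):B
t=2: a0@(0,1):A a1@(3,4):B a2@(0,3):B a3@(1,1):A a4@(1,0):B a5@(0,4):B a6@(4,0):B
t=3: (unchanged — steady state)

yes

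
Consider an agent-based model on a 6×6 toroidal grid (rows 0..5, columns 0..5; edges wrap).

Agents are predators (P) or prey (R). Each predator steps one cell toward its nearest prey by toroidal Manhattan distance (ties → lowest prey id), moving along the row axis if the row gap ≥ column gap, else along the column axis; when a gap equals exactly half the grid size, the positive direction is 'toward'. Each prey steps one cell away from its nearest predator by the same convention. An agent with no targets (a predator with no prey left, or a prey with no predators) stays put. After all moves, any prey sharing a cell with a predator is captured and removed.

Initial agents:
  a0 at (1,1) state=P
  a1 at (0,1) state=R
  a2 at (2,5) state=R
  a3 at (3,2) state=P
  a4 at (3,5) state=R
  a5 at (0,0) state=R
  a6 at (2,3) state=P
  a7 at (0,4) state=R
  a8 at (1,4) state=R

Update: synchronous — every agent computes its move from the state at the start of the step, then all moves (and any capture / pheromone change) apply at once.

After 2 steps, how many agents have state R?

t=1: a0@(0,1):P a1@(5,1):R a2@(2,0):R a3@(3,3):P a4@(3,4):R a5@(5,0):R a6@(2,4):P a7@(5,4):R a8@(0,4):R
t=2: a0@(5,1):P a1@(4,1):R a2@(2,1):R a3@(3,4):P a4@(3,5):R a5@(4,0):R a6@(3,4):P a7@(0,4):R a8@(5,4):R

6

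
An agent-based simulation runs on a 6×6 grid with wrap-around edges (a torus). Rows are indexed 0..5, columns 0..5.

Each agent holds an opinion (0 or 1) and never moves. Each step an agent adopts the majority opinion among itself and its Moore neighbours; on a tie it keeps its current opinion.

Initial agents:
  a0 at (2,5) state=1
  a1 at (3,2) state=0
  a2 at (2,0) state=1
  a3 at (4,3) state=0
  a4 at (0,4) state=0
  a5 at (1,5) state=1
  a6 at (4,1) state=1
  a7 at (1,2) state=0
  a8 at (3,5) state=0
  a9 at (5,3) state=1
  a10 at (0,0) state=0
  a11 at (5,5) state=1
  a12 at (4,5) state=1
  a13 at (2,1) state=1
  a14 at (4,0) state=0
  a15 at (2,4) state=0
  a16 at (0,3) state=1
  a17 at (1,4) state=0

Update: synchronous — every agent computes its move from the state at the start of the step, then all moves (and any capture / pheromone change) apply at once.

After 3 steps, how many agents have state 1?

t=1: a0@(2,5):1 a1@(3,2):0 a2@(2,0):1 a3@(4,3):0 a4@(0,4):1 a5@(1,5):0 a6@(4,1):0 a7@(1,2):1 a8@(3,5):0 a9@(5,3):1 a10@(0,0):1 a11@(5,5):0 a12@(4,5):1 a13@(2,1):1 a14@(4,0):1 a15@(2,4):0 a16@(0,3):0 a17@(1,4):0
t=2: a0@(2,5):0 a1@(3,2):0 a2@(2,0):1 a3@(4,3):0 a4@(0,4):0 a5@(1,5):1 a6@(4,1):0 a7@(1,2):1 a8@(3,5):1 a9@(5,3):1 a10@(0,0):0 a11@(5,5):1 a12@(4,5):1 a13@(2,1):1 a14@(4,0):0 a15@(2,4):0 a16@(0,3):1 a17@(1,4):0
t=3: a0@(2,5):0 a1@(3,2):0 a2@(2,0):1 a3@(4,3):0 a4@(0,4):1 a5@(1,5):0 a6@(4,1):0 a7@(1,2):1 a8@(3,5):1 a9@(5,3):1 a10@(0,0):1 a11@(5,5):0 a12@(4,5):1 a13@(2,1):1 a14@(4,0):1 a15@(2,4):0 a16@(0,3):1 a17@(1,4):0

10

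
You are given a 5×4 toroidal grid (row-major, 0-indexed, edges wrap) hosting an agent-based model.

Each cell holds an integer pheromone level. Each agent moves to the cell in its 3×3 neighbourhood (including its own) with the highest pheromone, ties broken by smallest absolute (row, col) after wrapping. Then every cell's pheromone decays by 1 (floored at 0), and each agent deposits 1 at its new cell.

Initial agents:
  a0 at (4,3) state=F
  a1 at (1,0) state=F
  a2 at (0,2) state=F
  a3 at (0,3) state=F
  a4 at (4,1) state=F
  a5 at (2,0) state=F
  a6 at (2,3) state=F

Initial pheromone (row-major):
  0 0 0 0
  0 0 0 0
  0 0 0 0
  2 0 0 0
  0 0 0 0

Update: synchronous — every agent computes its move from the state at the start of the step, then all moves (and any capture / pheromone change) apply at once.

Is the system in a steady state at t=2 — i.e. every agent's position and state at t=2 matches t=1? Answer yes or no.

t=1: a0@(3,0) a1@(0,0) a2@(0,1) a3@(0,0) a4@(3,0) a5@(3,0) a6@(3,0) | pheromone: 2 1 0 0 / 0 0 0 0 / 0 0 0 0 / 5 0 0 0 / 0 0 0 0
t=2: a0@(3,0) a1@(0,0) a2@(0,0) a3@(0,0) a4@(3,0) a5@(3,0) a6@(3,0) | pheromone: 4 0 0 0 / 0 0 0 0 / 0 0 0 0 / 8 0 0 0 / 0 0 0 0

no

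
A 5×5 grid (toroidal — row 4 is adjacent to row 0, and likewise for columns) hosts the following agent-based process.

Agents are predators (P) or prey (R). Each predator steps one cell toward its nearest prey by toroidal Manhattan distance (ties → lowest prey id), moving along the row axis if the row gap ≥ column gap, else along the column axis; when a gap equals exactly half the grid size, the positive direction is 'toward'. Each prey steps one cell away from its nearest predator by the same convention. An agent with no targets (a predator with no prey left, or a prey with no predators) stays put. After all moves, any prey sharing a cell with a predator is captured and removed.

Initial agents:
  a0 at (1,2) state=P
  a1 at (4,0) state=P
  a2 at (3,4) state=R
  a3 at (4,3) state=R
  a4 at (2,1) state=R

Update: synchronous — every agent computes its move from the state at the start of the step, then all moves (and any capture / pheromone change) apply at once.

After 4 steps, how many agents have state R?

3

t=1: a0@(2,2):P a1@(3,0):P a2@(2,4):R a3@(4,2):R a4@(3,1):R
t=2: a0@(2,3):P a1@(3,1):P a2@(2,0):R a3@(0,2):R a4@(3,2):R
t=3: a0@(2,4):P a1@(3,2):P a2@(2,1):R a3@(4,2):R a4@(3,3):R
t=4: a0@(2,0):P a1@(4,2):P a2@(2,2):R a3@(0,2):R a4@(3,4):R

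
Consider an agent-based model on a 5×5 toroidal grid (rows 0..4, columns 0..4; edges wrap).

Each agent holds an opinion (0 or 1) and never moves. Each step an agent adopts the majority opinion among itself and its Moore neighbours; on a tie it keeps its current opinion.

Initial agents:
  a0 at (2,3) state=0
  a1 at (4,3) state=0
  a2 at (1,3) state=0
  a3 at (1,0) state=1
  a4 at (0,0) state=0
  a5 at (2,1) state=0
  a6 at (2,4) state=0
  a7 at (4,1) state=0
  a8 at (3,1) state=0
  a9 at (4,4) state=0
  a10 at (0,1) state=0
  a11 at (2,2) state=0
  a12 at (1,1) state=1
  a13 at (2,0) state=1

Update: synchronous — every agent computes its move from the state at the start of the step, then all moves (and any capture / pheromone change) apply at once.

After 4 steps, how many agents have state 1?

t=1: a0@(2,3):0 a1@(4,3):0 a2@(1,3):0 a3@(1,0):0 a4@(0,0):0 a5@(2,1):0 a6@(2,4):0 a7@(4,1):0 a8@(3,1):0 a9@(4,4):0 a10@(0,1):0 a11@(2,2):0 a12@(1,1):0 a13@(2,0):1
t=2: a0@(2,3):0 a1@(4,3):0 a2@(1,3):0 a3@(1,0):0 a4@(0,0):0 a5@(2,1):0 a6@(2,4):0 a7@(4,1):0 a8@(3,1):0 a9@(4,4):0 a10@(0,1):0 a11@(2,2):0 a12@(1,1):0 a13@(2,0):0
t=3: (unchanged — steady state)

0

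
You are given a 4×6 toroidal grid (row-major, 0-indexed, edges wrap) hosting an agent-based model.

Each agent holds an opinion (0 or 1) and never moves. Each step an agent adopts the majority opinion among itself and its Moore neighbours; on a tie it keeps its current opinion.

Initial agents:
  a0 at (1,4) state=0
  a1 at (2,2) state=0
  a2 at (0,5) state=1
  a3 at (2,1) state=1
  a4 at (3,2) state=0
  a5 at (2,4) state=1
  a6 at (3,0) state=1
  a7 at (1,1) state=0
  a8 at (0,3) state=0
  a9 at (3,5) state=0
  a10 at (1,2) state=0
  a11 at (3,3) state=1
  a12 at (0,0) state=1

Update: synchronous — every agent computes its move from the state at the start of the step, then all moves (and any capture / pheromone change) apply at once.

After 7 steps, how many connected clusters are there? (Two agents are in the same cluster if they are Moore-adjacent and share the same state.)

t=1: a0@(1,4):0 a1@(2,2):0 a2@(0,5):1 a3@(2,1):0 a4@(3,2):0 a5@(2,4):1 a6@(3,0):1 a7@(1,1):0 a8@(0,3):0 a9@(3,5):1 a10@(1,2):0 a11@(3,3):0 a12@(0,0):1
t=2: (unchanged — steady state)

2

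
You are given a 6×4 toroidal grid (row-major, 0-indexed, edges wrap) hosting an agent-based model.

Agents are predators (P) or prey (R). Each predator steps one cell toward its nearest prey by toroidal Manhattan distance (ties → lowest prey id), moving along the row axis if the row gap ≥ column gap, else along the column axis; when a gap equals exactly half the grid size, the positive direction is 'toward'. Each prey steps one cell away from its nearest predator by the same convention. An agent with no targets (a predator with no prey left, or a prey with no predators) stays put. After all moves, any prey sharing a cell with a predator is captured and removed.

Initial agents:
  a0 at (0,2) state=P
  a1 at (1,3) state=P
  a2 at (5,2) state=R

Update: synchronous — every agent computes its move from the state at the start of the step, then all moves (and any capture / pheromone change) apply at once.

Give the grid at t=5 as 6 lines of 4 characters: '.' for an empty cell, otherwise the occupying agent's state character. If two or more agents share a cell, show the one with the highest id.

..R.
..P.
...P
....
....
....

t=1: a0@(5,2):P a1@(0,3):P a2@(4,2):R
t=2: a0@(4,2):P a1@(5,3):P a2@(3,2):R
t=3: a0@(3,2):P a1@(4,3):P a2@(2,2):R
t=4: a0@(2,2):P a1@(3,3):P a2@(1,2):R
t=5: a0@(1,2):P a1@(2,3):P a2@(0,2):R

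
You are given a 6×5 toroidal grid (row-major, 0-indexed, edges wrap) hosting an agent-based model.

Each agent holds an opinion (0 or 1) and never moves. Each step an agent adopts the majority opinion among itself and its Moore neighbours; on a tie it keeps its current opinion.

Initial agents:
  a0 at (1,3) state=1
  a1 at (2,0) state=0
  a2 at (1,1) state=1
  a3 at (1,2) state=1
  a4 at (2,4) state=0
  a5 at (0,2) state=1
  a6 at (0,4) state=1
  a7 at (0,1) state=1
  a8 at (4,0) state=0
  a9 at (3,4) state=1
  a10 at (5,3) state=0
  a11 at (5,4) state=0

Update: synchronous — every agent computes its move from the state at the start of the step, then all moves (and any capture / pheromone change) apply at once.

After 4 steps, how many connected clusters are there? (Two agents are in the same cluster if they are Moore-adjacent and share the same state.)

t=1: a0@(1,3):1 a1@(2,0):0 a2@(1,1):1 a3@(1,2):1 a4@(2,4):0 a5@(0,2):1 a6@(0,4):1 a7@(0,1):1 a8@(4,0):0 a9@(3,4):0 a10@(5,3):0 a11@(5,4):0
t=2: (unchanged — steady state)

2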